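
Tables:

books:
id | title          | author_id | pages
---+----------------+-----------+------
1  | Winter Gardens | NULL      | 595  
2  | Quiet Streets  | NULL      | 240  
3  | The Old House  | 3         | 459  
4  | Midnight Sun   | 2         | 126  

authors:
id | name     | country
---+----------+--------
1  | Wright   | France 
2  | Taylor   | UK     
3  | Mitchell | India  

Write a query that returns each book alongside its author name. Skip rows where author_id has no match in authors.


INNER JOIN keeps only books rows whose author_id matches an id in authors. Walk through each book:
  - book 1 (Winter Gardens): author_id=NULL, no match -> dropped
  - book 2 (Quiet Streets): author_id=NULL, no match -> dropped
  - book 3 (The Old House): author_id=3 -> matches Mitchell
  - book 4 (Midnight Sun): author_id=2 -> matches Taylor
So 2 of 4 rows are dropped.

SQL:
SELECT a.title, b.name AS author
FROM books a
INNER JOIN authors b ON a.author_id = b.id

Result:
title         | author  
--------------+---------
The Old House | Mitchell
Midnight Sun  | Taylor  


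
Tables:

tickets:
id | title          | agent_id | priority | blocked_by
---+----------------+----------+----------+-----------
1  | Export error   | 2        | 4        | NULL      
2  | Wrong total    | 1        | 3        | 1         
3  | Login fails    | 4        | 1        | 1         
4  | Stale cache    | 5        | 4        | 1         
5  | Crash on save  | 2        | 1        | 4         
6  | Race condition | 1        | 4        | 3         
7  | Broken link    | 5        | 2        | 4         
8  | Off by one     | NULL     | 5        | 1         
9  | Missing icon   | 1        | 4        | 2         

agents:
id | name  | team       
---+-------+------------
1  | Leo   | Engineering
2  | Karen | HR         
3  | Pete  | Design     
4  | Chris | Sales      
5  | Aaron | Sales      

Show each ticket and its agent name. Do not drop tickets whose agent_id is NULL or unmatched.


LEFT JOIN keeps every row from tickets (the left table); where agent_id has no match in agents, the agent columns become NULL. Walk through each ticket:
  - ticket 1 (Export error): agent_id=2 -> matches Karen
  - ticket 2 (Wrong total): agent_id=1 -> matches Leo
  - ticket 3 (Login fails): agent_id=4 -> matches Chris
  - ticket 4 (Stale cache): agent_id=5 -> matches Aaron
  - ticket 5 (Crash on save): agent_id=2 -> matches Karen
  - ticket 6 (Race condition): agent_id=1 -> matches Leo
  - ticket 7 (Broken link): agent_id=5 -> matches Aaron
  - ticket 8 (Off by one): agent_id=NULL, no match -> kept with NULL
  - ticket 9 (Missing icon): agent_id=1 -> matches Leo
All 9 rows appear; 1 has NULL agent.

SQL:
SELECT a.title, b.name AS agent
FROM tickets a
LEFT JOIN agents b ON a.agent_id = b.id

Result:
title          | agent
---------------+------
Export error   | Karen
Wrong total    | Leo  
Login fails    | Chris
Stale cache    | Aaron
Crash on save  | Karen
Race condition | Leo  
Broken link    | Aaron
Off by one     | NULL 
Missing icon   | Leo  


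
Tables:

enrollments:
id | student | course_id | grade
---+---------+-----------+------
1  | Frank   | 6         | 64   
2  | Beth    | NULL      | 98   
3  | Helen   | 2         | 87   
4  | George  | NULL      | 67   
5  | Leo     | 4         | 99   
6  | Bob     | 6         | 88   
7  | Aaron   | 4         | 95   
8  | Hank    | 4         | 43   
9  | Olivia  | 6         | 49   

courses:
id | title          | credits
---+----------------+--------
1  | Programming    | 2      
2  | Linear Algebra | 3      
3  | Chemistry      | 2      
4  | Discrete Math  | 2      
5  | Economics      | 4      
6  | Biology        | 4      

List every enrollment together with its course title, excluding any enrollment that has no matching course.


INNER JOIN keeps only enrollments rows whose course_id matches an id in courses. Walk through each enrollment:
  - enrollment 1 (Frank): course_id=6 -> matches Biology
  - enrollment 2 (Beth): course_id=NULL, no match -> dropped
  - enrollment 3 (Helen): course_id=2 -> matches Linear Algebra
  - enrollment 4 (George): course_id=NULL, no match -> dropped
  - enrollment 5 (Leo): course_id=4 -> matches Discrete Math
  - enrollment 6 (Bob): course_id=6 -> matches Biology
  - enrollment 7 (Aaron): course_id=4 -> matches Discrete Math
  - enrollment 8 (Hank): course_id=4 -> matches Discrete Math
  - enrollment 9 (Olivia): course_id=6 -> matches Biology
So 2 of 9 rows are dropped.

SQL:
SELECT a.student, b.title AS course
FROM enrollments a
INNER JOIN courses b ON a.course_id = b.id

Result:
student | course        
--------+---------------
Frank   | Biology       
Helen   | Linear Algebra
Leo     | Discrete Math 
Bob     | Biology       
Aaron   | Discrete Math 
Hank    | Discrete Math 
Olivia  | Biology       


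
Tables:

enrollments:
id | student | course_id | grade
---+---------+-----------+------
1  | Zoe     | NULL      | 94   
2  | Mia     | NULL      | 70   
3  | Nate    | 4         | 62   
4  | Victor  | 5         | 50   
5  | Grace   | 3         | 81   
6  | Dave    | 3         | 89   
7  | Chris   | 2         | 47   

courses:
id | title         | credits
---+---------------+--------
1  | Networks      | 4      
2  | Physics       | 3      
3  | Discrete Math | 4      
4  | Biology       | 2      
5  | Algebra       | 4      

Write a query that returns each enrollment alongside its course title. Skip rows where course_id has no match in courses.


INNER JOIN keeps only enrollments rows whose course_id matches an id in courses. Walk through each enrollment:
  - enrollment 1 (Zoe): course_id=NULL, no match -> dropped
  - enrollment 2 (Mia): course_id=NULL, no match -> dropped
  - enrollment 3 (Nate): course_id=4 -> matches Biology
  - enrollment 4 (Victor): course_id=5 -> matches Algebra
  - enrollment 5 (Grace): course_id=3 -> matches Discrete Math
  - enrollment 6 (Dave): course_id=3 -> matches Discrete Math
  - enrollment 7 (Chris): course_id=2 -> matches Physics
So 2 of 7 rows are dropped.

SQL:
SELECT a.student, b.title AS course
FROM enrollments a
INNER JOIN courses b ON a.course_id = b.id

Result:
student | course       
--------+--------------
Nate    | Biology      
Victor  | Algebra      
Grace   | Discrete Math
Dave    | Discrete Math
Chris   | Physics      


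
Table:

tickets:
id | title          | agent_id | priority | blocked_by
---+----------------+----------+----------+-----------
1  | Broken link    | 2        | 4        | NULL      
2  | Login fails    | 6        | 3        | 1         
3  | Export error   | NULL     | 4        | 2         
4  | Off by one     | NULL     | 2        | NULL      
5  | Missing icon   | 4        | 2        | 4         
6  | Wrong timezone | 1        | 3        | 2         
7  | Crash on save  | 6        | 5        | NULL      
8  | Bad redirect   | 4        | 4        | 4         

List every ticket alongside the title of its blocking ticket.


This is a self-join: tickets is joined to a second copy of itself, matching each row's blocked_by to another row's id. Use LEFT JOIN so rows with blocked_by=NULL are kept.
  - ticket 1 (Broken link): blocked_by=NULL -> NULL
  - ticket 2 (Login fails): blocked_by=1 -> Broken link
  - ticket 3 (Export error): blocked_by=2 -> Login fails
  - ticket 4 (Off by one): blocked_by=NULL -> NULL
  - ticket 5 (Missing icon): blocked_by=4 -> Off by one
  - ticket 6 (Wrong timezone): blocked_by=2 -> Login fails
  - ticket 7 (Crash on save): blocked_by=NULL -> NULL
  - ticket 8 (Bad redirect): blocked_by=4 -> Off by one

SQL:
SELECT a.title AS item, b.title AS blocked_by
FROM tickets a
LEFT JOIN tickets b ON a.blocked_by = b.id

Result:
item           | blocked_by 
---------------+------------
Broken link    | NULL       
Login fails    | Broken link
Export error   | Login fails
Off by one     | NULL       
Missing icon   | Off by one 
Wrong timezone | Login fails
Crash on save  | NULL       
Bad redirect   | Off by one 


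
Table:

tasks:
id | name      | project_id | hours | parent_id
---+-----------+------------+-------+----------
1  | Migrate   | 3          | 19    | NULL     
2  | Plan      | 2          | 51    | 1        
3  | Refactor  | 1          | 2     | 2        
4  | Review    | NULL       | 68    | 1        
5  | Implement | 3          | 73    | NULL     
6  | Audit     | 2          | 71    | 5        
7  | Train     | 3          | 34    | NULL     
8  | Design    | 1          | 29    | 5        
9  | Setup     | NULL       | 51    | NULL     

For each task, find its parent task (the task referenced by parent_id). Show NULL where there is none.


This is a self-join: tasks is joined to a second copy of itself, matching each row's parent_id to another row's id. Use LEFT JOIN so rows with parent_id=NULL are kept.
  - task 1 (Migrate): parent_id=NULL -> NULL
  - task 2 (Plan): parent_id=1 -> Migrate
  - task 3 (Refactor): parent_id=2 -> Plan
  - task 4 (Review): parent_id=1 -> Migrate
  - task 5 (Implement): parent_id=NULL -> NULL
  - task 6 (Audit): parent_id=5 -> Implement
  - task 7 (Train): parent_id=NULL -> NULL
  - task 8 (Design): parent_id=5 -> Implement
  - task 9 (Setup): parent_id=NULL -> NULL

SQL:
SELECT a.name AS item, b.name AS parent
FROM tasks a
LEFT JOIN tasks b ON a.parent_id = b.id

Result:
item      | parent   
----------+----------
Migrate   | NULL     
Plan      | Migrate  
Refactor  | Plan     
Review    | Migrate  
Implement | NULL     
Audit     | Implement
Train     | NULL     
Design    | Implement
Setup     | NULL     


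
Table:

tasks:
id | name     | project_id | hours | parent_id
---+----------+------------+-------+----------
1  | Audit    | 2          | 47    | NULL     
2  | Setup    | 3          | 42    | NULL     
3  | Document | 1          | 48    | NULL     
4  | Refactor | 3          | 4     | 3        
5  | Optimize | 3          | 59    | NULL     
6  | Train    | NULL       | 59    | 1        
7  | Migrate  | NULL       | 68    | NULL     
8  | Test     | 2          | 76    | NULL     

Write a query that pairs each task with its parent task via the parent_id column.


This is a self-join: tasks is joined to a second copy of itself, matching each row's parent_id to another row's id. Use LEFT JOIN so rows with parent_id=NULL are kept.
  - task 1 (Audit): parent_id=NULL -> NULL
  - task 2 (Setup): parent_id=NULL -> NULL
  - task 3 (Document): parent_id=NULL -> NULL
  - task 4 (Refactor): parent_id=3 -> Document
  - task 5 (Optimize): parent_id=NULL -> NULL
  - task 6 (Train): parent_id=1 -> Audit
  - task 7 (Migrate): parent_id=NULL -> NULL
  - task 8 (Test): parent_id=NULL -> NULL

SQL:
SELECT a.name AS item, b.name AS parent
FROM tasks a
LEFT JOIN tasks b ON a.parent_id = b.id

Result:
item     | parent  
---------+---------
Audit    | NULL    
Setup    | NULL    
Document | NULL    
Refactor | Document
Optimize | NULL    
Train    | Audit   
Migrate  | NULL    
Test     | NULL    


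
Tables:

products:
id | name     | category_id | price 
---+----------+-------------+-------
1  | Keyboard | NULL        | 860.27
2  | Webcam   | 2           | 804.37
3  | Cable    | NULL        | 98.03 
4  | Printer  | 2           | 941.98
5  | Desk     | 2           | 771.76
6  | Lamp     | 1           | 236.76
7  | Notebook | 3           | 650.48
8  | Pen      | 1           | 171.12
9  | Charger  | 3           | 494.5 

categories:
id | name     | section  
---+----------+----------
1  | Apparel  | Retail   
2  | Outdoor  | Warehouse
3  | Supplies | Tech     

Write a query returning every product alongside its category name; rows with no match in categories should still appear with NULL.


LEFT JOIN keeps every row from products (the left table); where category_id has no match in categories, the category columns become NULL. Walk through each product:
  - product 1 (Keyboard): category_id=NULL, no match -> kept with NULL
  - product 2 (Webcam): category_id=2 -> matches Outdoor
  - product 3 (Cable): category_id=NULL, no match -> kept with NULL
  - product 4 (Printer): category_id=2 -> matches Outdoor
  - product 5 (Desk): category_id=2 -> matches Outdoor
  - product 6 (Lamp): category_id=1 -> matches Apparel
  - product 7 (Notebook): category_id=3 -> matches Supplies
  - product 8 (Pen): category_id=1 -> matches Apparel
  - product 9 (Charger): category_id=3 -> matches Supplies
All 9 rows appear; 2 have NULL category.

SQL:
SELECT a.name, b.name AS category
FROM products a
LEFT JOIN categories b ON a.category_id = b.id

Result:
name     | category
---------+---------
Keyboard | NULL    
Webcam   | Outdoor 
Cable    | NULL    
Printer  | Outdoor 
Desk     | Outdoor 
Lamp     | Apparel 
Notebook | Supplies
Pen      | Apparel 
Charger  | Supplies


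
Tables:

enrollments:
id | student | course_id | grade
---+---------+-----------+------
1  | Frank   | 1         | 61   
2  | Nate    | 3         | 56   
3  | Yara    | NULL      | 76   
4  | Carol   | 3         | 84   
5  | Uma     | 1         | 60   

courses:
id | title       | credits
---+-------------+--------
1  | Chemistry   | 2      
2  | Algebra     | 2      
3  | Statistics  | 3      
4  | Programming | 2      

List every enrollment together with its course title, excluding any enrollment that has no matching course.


INNER JOIN keeps only enrollments rows whose course_id matches an id in courses. Walk through each enrollment:
  - enrollment 1 (Frank): course_id=1 -> matches Chemistry
  - enrollment 2 (Nate): course_id=3 -> matches Statistics
  - enrollment 3 (Yara): course_id=NULL, no match -> dropped
  - enrollment 4 (Carol): course_id=3 -> matches Statistics
  - enrollment 5 (Uma): course_id=1 -> matches Chemistry
So 1 of 5 rows is dropped.

SQL:
SELECT a.student, b.title AS course
FROM enrollments a
INNER JOIN courses b ON a.course_id = b.id

Result:
student | course    
--------+-----------
Frank   | Chemistry 
Nate    | Statistics
Carol   | Statistics
Uma     | Chemistry 


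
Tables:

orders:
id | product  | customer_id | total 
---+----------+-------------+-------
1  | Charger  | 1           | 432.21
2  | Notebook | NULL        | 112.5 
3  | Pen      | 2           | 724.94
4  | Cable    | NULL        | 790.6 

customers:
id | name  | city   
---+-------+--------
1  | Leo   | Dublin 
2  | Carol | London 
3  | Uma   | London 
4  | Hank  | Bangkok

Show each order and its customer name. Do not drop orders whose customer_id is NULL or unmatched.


LEFT JOIN keeps every row from orders (the left table); where customer_id has no match in customers, the customer columns become NULL. Walk through each order:
  - order 1 (Charger): customer_id=1 -> matches Leo
  - order 2 (Notebook): customer_id=NULL, no match -> kept with NULL
  - order 3 (Pen): customer_id=2 -> matches Carol
  - order 4 (Cable): customer_id=NULL, no match -> kept with NULL
All 4 rows appear; 2 have NULL customer.

SQL:
SELECT a.product, b.name AS customer
FROM orders a
LEFT JOIN customers b ON a.customer_id = b.id

Result:
product  | customer
---------+---------
Charger  | Leo     
Notebook | NULL    
Pen      | Carol   
Cable    | NULL    


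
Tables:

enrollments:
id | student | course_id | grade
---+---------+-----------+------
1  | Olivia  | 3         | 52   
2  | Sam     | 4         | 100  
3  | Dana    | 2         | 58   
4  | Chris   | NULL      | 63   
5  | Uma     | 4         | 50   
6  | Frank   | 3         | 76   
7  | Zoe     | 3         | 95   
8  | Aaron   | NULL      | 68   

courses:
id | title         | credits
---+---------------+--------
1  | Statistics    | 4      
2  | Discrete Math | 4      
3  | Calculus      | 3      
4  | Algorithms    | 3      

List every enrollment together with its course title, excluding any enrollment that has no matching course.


INNER JOIN keeps only enrollments rows whose course_id matches an id in courses. Walk through each enrollment:
  - enrollment 1 (Olivia): course_id=3 -> matches Calculus
  - enrollment 2 (Sam): course_id=4 -> matches Algorithms
  - enrollment 3 (Dana): course_id=2 -> matches Discrete Math
  - enrollment 4 (Chris): course_id=NULL, no match -> dropped
  - enrollment 5 (Uma): course_id=4 -> matches Algorithms
  - enrollment 6 (Frank): course_id=3 -> matches Calculus
  - enrollment 7 (Zoe): course_id=3 -> matches Calculus
  - enrollment 8 (Aaron): course_id=NULL, no match -> dropped
So 2 of 8 rows are dropped.

SQL:
SELECT a.student, b.title AS course
FROM enrollments a
INNER JOIN courses b ON a.course_id = b.id

Result:
student | course       
--------+--------------
Olivia  | Calculus     
Sam     | Algorithms   
Dana    | Discrete Math
Uma     | Algorithms   
Frank   | Calculus     
Zoe     | Calculus     


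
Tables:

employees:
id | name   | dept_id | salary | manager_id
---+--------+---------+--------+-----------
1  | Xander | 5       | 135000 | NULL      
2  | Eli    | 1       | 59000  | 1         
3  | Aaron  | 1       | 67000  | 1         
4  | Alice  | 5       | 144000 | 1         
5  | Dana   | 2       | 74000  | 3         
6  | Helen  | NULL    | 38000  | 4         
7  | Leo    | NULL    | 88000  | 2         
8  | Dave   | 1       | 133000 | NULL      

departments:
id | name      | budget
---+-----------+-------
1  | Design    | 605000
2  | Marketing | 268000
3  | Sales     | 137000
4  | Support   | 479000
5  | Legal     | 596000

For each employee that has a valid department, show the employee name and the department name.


INNER JOIN keeps only employees rows whose dept_id matches an id in departments. Walk through each employee:
  - employee 1 (Xander): dept_id=5 -> matches Legal
  - employee 2 (Eli): dept_id=1 -> matches Design
  - employee 3 (Aaron): dept_id=1 -> matches Design
  - employee 4 (Alice): dept_id=5 -> matches Legal
  - employee 5 (Dana): dept_id=2 -> matches Marketing
  - employee 6 (Helen): dept_id=NULL, no match -> dropped
  - employee 7 (Leo): dept_id=NULL, no match -> dropped
  - employee 8 (Dave): dept_id=1 -> matches Design
So 2 of 8 rows are dropped.

SQL:
SELECT a.name, b.name AS department
FROM employees a
INNER JOIN departments b ON a.dept_id = b.id

Result:
name   | department
-------+-----------
Xander | Legal     
Eli    | Design    
Aaron  | Design    
Alice  | Legal     
Dana   | Marketing 
Dave   | Design    


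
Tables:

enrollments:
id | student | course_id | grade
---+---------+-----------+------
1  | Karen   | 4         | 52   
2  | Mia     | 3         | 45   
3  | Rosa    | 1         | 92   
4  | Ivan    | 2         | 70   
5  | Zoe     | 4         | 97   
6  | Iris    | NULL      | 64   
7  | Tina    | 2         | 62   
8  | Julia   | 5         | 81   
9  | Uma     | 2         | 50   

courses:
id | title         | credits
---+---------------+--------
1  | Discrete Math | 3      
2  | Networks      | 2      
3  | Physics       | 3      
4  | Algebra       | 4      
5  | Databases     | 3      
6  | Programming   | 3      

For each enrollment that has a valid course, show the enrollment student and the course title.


INNER JOIN keeps only enrollments rows whose course_id matches an id in courses. Walk through each enrollment:
  - enrollment 1 (Karen): course_id=4 -> matches Algebra
  - enrollment 2 (Mia): course_id=3 -> matches Physics
  - enrollment 3 (Rosa): course_id=1 -> matches Discrete Math
  - enrollment 4 (Ivan): course_id=2 -> matches Networks
  - enrollment 5 (Zoe): course_id=4 -> matches Algebra
  - enrollment 6 (Iris): course_id=NULL, no match -> dropped
  - enrollment 7 (Tina): course_id=2 -> matches Networks
  - enrollment 8 (Julia): course_id=5 -> matches Databases
  - enrollment 9 (Uma): course_id=2 -> matches Networks
So 1 of 9 rows is dropped.

SQL:
SELECT a.student, b.title AS course
FROM enrollments a
INNER JOIN courses b ON a.course_id = b.id

Result:
student | course       
--------+--------------
Karen   | Algebra      
Mia     | Physics      
Rosa    | Discrete Math
Ivan    | Networks     
Zoe     | Algebra      
Tina    | Networks     
Julia   | Databases    
Uma     | Networks     


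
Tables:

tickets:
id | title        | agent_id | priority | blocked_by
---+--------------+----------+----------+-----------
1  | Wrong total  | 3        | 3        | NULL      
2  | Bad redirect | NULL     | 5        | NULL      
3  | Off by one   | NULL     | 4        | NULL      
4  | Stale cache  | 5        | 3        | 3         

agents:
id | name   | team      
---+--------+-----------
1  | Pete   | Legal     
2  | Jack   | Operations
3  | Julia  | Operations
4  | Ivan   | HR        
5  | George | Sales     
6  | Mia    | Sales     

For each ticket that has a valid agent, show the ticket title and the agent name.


INNER JOIN keeps only tickets rows whose agent_id matches an id in agents. Walk through each ticket:
  - ticket 1 (Wrong total): agent_id=3 -> matches Julia
  - ticket 2 (Bad redirect): agent_id=NULL, no match -> dropped
  - ticket 3 (Off by one): agent_id=NULL, no match -> dropped
  - ticket 4 (Stale cache): agent_id=5 -> matches George
So 2 of 4 rows are dropped.

SQL:
SELECT a.title, b.name AS agent
FROM tickets a
INNER JOIN agents b ON a.agent_id = b.id

Result:
title       | agent 
------------+-------
Wrong total | Julia 
Stale cache | George


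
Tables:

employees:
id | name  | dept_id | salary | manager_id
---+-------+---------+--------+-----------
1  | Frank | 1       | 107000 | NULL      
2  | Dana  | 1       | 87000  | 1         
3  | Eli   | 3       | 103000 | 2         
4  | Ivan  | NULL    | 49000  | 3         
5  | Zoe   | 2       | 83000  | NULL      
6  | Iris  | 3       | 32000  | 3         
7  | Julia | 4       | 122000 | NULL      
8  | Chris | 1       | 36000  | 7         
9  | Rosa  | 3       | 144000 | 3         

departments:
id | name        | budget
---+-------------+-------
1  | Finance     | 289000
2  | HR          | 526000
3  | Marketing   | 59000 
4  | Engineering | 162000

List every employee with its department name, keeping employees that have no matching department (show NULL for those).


LEFT JOIN keeps every row from employees (the left table); where dept_id has no match in departments, the department columns become NULL. Walk through each employee:
  - employee 1 (Frank): dept_id=1 -> matches Finance
  - employee 2 (Dana): dept_id=1 -> matches Finance
  - employee 3 (Eli): dept_id=3 -> matches Marketing
  - employee 4 (Ivan): dept_id=NULL, no match -> kept with NULL
  - employee 5 (Zoe): dept_id=2 -> matches HR
  - employee 6 (Iris): dept_id=3 -> matches Marketing
  - employee 7 (Julia): dept_id=4 -> matches Engineering
  - employee 8 (Chris): dept_id=1 -> matches Finance
  - employee 9 (Rosa): dept_id=3 -> matches Marketing
All 9 rows appear; 1 has NULL department.

SQL:
SELECT a.name, b.name AS department
FROM employees a
LEFT JOIN departments b ON a.dept_id = b.id

Result:
name  | department 
------+------------
Frank | Finance    
Dana  | Finance    
Eli   | Marketing  
Ivan  | NULL       
Zoe   | HR         
Iris  | Marketing  
Julia | Engineering
Chris | Finance    
Rosa  | Marketing  


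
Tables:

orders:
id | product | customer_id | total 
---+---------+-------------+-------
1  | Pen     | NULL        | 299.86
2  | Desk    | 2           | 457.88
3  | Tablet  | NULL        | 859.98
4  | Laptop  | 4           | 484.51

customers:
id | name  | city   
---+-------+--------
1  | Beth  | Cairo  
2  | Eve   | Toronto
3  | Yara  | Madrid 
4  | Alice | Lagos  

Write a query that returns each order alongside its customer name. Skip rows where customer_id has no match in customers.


INNER JOIN keeps only orders rows whose customer_id matches an id in customers. Walk through each order:
  - order 1 (Pen): customer_id=NULL, no match -> dropped
  - order 2 (Desk): customer_id=2 -> matches Eve
  - order 3 (Tablet): customer_id=NULL, no match -> dropped
  - order 4 (Laptop): customer_id=4 -> matches Alice
So 2 of 4 rows are dropped.

SQL:
SELECT a.product, b.name AS customer
FROM orders a
INNER JOIN customers b ON a.customer_id = b.id

Result:
product | customer
--------+---------
Desk    | Eve     
Laptop  | Alice   


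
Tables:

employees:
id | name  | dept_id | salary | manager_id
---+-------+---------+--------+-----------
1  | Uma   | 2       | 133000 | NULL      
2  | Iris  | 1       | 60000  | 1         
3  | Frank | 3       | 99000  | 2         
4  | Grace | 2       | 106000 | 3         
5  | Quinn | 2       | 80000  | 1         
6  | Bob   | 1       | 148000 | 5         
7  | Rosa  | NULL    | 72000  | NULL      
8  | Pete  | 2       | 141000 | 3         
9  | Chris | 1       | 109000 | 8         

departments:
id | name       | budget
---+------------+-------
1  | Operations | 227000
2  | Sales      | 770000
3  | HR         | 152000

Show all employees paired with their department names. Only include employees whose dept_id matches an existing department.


INNER JOIN keeps only employees rows whose dept_id matches an id in departments. Walk through each employee:
  - employee 1 (Uma): dept_id=2 -> matches Sales
  - employee 2 (Iris): dept_id=1 -> matches Operations
  - employee 3 (Frank): dept_id=3 -> matches HR
  - employee 4 (Grace): dept_id=2 -> matches Sales
  - employee 5 (Quinn): dept_id=2 -> matches Sales
  - employee 6 (Bob): dept_id=1 -> matches Operations
  - employee 7 (Rosa): dept_id=NULL, no match -> dropped
  - employee 8 (Pete): dept_id=2 -> matches Sales
  - employee 9 (Chris): dept_id=1 -> matches Operations
So 1 of 9 rows is dropped.

SQL:
SELECT a.name, b.name AS department
FROM employees a
INNER JOIN departments b ON a.dept_id = b.id

Result:
name  | department
------+-----------
Uma   | Sales     
Iris  | Operations
Frank | HR        
Grace | Sales     
Quinn | Sales     
Bob   | Operations
Pete  | Sales     
Chris | Operations


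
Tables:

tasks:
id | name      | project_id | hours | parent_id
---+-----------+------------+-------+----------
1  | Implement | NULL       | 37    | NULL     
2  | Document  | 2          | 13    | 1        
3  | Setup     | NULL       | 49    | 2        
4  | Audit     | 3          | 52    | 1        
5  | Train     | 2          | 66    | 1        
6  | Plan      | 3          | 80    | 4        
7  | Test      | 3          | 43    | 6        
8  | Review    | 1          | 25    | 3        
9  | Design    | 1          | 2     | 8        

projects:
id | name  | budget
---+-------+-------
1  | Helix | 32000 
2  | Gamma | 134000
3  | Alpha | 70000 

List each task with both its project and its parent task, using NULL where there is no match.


Two LEFT JOINs from the same base table tasks: one to projects via project_id, one to tasks itself via parent_id. Both are LEFT so every task is preserved.
Match against projects:
  - task 1 (Implement): project_id=NULL, no match -> kept with NULL
  - task 2 (Document): project_id=2 -> matches Gamma
  - task 3 (Setup): project_id=NULL, no match -> kept with NULL
  - task 4 (Audit): project_id=3 -> matches Alpha
  - task 5 (Train): project_id=2 -> matches Gamma
  - task 6 (Plan): project_id=3 -> matches Alpha
  - task 7 (Test): project_id=3 -> matches Alpha
  - task 8 (Review): project_id=1 -> matches Helix
  - task 9 (Design): project_id=1 -> matches Helix
Match against tasks (self):
  - task 1 (Implement): parent_id=NULL -> NULL
  - task 2 (Document): parent_id=1 -> Implement
  - task 3 (Setup): parent_id=2 -> Document
  - task 4 (Audit): parent_id=1 -> Implement
  - task 5 (Train): parent_id=1 -> Implement
  - task 6 (Plan): parent_id=4 -> Audit
  - task 7 (Test): parent_id=6 -> Plan
  - task 8 (Review): parent_id=3 -> Setup
  - task 9 (Design): parent_id=8 -> Review

SQL:
SELECT a.name, b.name AS project, c.name AS parent
FROM tasks a
LEFT JOIN projects b ON a.project_id = b.id
LEFT JOIN tasks c ON a.parent_id = c.id

Result:
name      | project | parent   
----------+---------+----------
Implement | NULL    | NULL     
Document  | Gamma   | Implement
Setup     | NULL    | Document 
Audit     | Alpha   | Implement
Train     | Gamma   | Implement
Plan      | Alpha   | Audit    
Test      | Alpha   | Plan     
Review    | Helix   | Setup    
Design    | Helix   | Review   


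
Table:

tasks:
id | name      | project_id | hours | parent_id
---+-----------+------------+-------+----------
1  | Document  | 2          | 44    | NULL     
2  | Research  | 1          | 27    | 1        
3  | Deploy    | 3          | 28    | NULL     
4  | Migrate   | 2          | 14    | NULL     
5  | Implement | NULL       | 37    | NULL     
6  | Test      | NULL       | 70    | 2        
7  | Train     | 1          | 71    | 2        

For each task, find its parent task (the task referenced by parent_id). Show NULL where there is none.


This is a self-join: tasks is joined to a second copy of itself, matching each row's parent_id to another row's id. Use LEFT JOIN so rows with parent_id=NULL are kept.
  - task 1 (Document): parent_id=NULL -> NULL
  - task 2 (Research): parent_id=1 -> Document
  - task 3 (Deploy): parent_id=NULL -> NULL
  - task 4 (Migrate): parent_id=NULL -> NULL
  - task 5 (Implement): parent_id=NULL -> NULL
  - task 6 (Test): parent_id=2 -> Research
  - task 7 (Train): parent_id=2 -> Research

SQL:
SELECT a.name AS item, b.name AS parent
FROM tasks a
LEFT JOIN tasks b ON a.parent_id = b.id

Result:
item      | parent  
----------+---------
Document  | NULL    
Research  | Document
Deploy    | NULL    
Migrate   | NULL    
Implement | NULL    
Test      | Research
Train     | Research


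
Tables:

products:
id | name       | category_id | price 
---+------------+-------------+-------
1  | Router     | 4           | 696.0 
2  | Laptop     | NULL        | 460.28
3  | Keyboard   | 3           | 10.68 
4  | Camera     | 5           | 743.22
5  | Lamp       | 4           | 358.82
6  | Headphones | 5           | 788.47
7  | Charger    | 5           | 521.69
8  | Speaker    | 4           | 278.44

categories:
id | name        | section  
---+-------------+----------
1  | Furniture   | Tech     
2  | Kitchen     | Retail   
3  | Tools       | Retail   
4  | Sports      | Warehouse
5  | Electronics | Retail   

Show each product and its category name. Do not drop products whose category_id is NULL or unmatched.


LEFT JOIN keeps every row from products (the left table); where category_id has no match in categories, the category columns become NULL. Walk through each product:
  - product 1 (Router): category_id=4 -> matches Sports
  - product 2 (Laptop): category_id=NULL, no match -> kept with NULL
  - product 3 (Keyboard): category_id=3 -> matches Tools
  - product 4 (Camera): category_id=5 -> matches Electronics
  - product 5 (Lamp): category_id=4 -> matches Sports
  - product 6 (Headphones): category_id=5 -> matches Electronics
  - product 7 (Charger): category_id=5 -> matches Electronics
  - product 8 (Speaker): category_id=4 -> matches Sports
All 8 rows appear; 1 has NULL category.

SQL:
SELECT a.name, b.name AS category
FROM products a
LEFT JOIN categories b ON a.category_id = b.id

Result:
name       | category   
-----------+------------
Router     | Sports     
Laptop     | NULL       
Keyboard   | Tools      
Camera     | Electronics
Lamp       | Sports     
Headphones | Electronics
Charger    | Electronics
Speaker    | Sports     


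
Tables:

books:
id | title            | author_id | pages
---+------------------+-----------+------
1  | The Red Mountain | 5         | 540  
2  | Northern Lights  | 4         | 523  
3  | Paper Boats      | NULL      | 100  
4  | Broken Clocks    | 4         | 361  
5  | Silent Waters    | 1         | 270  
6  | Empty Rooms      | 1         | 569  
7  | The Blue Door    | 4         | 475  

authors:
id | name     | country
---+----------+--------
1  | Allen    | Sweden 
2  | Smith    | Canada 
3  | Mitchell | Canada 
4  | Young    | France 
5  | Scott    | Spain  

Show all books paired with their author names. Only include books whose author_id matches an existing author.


INNER JOIN keeps only books rows whose author_id matches an id in authors. Walk through each book:
  - book 1 (The Red Mountain): author_id=5 -> matches Scott
  - book 2 (Northern Lights): author_id=4 -> matches Young
  - book 3 (Paper Boats): author_id=NULL, no match -> dropped
  - book 4 (Broken Clocks): author_id=4 -> matches Young
  - book 5 (Silent Waters): author_id=1 -> matches Allen
  - book 6 (Empty Rooms): author_id=1 -> matches Allen
  - book 7 (The Blue Door): author_id=4 -> matches Young
So 1 of 7 rows is dropped.

SQL:
SELECT a.title, b.name AS author
FROM books a
INNER JOIN authors b ON a.author_id = b.id

Result:
title            | author
-----------------+-------
The Red Mountain | Scott 
Northern Lights  | Young 
Broken Clocks    | Young 
Silent Waters    | Allen 
Empty Rooms      | Allen 
The Blue Door    | Young 


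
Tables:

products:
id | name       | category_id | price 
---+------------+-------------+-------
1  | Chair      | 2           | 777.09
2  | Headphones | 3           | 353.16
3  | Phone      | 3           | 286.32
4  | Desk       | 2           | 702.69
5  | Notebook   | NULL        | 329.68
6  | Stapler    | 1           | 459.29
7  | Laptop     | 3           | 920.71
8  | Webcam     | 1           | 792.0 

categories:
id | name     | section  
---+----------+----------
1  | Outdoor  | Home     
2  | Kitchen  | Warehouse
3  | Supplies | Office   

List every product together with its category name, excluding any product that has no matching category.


INNER JOIN keeps only products rows whose category_id matches an id in categories. Walk through each product:
  - product 1 (Chair): category_id=2 -> matches Kitchen
  - product 2 (Headphones): category_id=3 -> matches Supplies
  - product 3 (Phone): category_id=3 -> matches Supplies
  - product 4 (Desk): category_id=2 -> matches Kitchen
  - product 5 (Notebook): category_id=NULL, no match -> dropped
  - product 6 (Stapler): category_id=1 -> matches Outdoor
  - product 7 (Laptop): category_id=3 -> matches Supplies
  - product 8 (Webcam): category_id=1 -> matches Outdoor
So 1 of 8 rows is dropped.

SQL:
SELECT a.name, b.name AS category
FROM products a
INNER JOIN categories b ON a.category_id = b.id

Result:
name       | category
-----------+---------
Chair      | Kitchen 
Headphones | Supplies
Phone      | Supplies
Desk       | Kitchen 
Stapler    | Outdoor 
Laptop     | Supplies
Webcam     | Outdoor 


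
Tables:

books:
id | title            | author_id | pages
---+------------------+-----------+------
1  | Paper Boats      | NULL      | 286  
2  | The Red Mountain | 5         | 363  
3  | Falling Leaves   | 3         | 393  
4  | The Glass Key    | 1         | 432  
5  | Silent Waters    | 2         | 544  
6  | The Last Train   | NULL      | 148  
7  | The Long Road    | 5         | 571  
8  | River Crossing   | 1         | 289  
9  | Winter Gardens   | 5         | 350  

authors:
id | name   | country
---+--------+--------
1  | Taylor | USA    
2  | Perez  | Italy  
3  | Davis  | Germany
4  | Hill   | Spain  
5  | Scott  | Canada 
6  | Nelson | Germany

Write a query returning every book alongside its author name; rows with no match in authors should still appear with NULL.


LEFT JOIN keeps every row from books (the left table); where author_id has no match in authors, the author columns become NULL. Walk through each book:
  - book 1 (Paper Boats): author_id=NULL, no match -> kept with NULL
  - book 2 (The Red Mountain): author_id=5 -> matches Scott
  - book 3 (Falling Leaves): author_id=3 -> matches Davis
  - book 4 (The Glass Key): author_id=1 -> matches Taylor
  - book 5 (Silent Waters): author_id=2 -> matches Perez
  - book 6 (The Last Train): author_id=NULL, no match -> kept with NULL
  - book 7 (The Long Road): author_id=5 -> matches Scott
  - book 8 (River Crossing): author_id=1 -> matches Taylor
  - book 9 (Winter Gardens): author_id=5 -> matches Scott
All 9 rows appear; 2 have NULL author.

SQL:
SELECT a.title, b.name AS author
FROM books a
LEFT JOIN authors b ON a.author_id = b.id

Result:
title            | author
-----------------+-------
Paper Boats      | NULL  
The Red Mountain | Scott 
Falling Leaves   | Davis 
The Glass Key    | Taylor
Silent Waters    | Perez 
The Last Train   | NULL  
The Long Road    | Scott 
River Crossing   | Taylor
Winter Gardens   | Scott 


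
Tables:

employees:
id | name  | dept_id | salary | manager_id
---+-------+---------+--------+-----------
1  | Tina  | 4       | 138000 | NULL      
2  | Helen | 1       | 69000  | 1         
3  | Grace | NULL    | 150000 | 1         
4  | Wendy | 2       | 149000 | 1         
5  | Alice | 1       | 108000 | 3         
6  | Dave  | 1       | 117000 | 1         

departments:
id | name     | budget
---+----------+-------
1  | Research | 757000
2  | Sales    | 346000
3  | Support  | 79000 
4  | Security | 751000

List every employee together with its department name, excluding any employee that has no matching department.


INNER JOIN keeps only employees rows whose dept_id matches an id in departments. Walk through each employee:
  - employee 1 (Tina): dept_id=4 -> matches Security
  - employee 2 (Helen): dept_id=1 -> matches Research
  - employee 3 (Grace): dept_id=NULL, no match -> dropped
  - employee 4 (Wendy): dept_id=2 -> matches Sales
  - employee 5 (Alice): dept_id=1 -> matches Research
  - employee 6 (Dave): dept_id=1 -> matches Research
So 1 of 6 rows is dropped.

SQL:
SELECT a.name, b.name AS department
FROM employees a
INNER JOIN departments b ON a.dept_id = b.id

Result:
name  | department
------+-----------
Tina  | Security  
Helen | Research  
Wendy | Sales     
Alice | Research  
Dave  | Research  


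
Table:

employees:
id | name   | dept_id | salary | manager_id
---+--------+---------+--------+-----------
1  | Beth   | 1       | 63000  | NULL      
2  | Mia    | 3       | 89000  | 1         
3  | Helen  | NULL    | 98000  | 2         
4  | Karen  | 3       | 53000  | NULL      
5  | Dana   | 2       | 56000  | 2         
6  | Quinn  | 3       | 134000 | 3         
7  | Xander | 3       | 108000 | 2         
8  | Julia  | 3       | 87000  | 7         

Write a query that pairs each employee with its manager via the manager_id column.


This is a self-join: employees is joined to a second copy of itself, matching each row's manager_id to another row's id. Use LEFT JOIN so rows with manager_id=NULL are kept.
  - employee 1 (Beth): manager_id=NULL -> NULL
  - employee 2 (Mia): manager_id=1 -> Beth
  - employee 3 (Helen): manager_id=2 -> Mia
  - employee 4 (Karen): manager_id=NULL -> NULL
  - employee 5 (Dana): manager_id=2 -> Mia
  - employee 6 (Quinn): manager_id=3 -> Helen
  - employee 7 (Xander): manager_id=2 -> Mia
  - employee 8 (Julia): manager_id=7 -> Xander

SQL:
SELECT a.name AS item, b.name AS manager
FROM employees a
LEFT JOIN employees b ON a.manager_id = b.id

Result:
item   | manager
-------+--------
Beth   | NULL   
Mia    | Beth   
Helen  | Mia    
Karen  | NULL   
Dana   | Mia    
Quinn  | Helen  
Xander | Mia    
Julia  | Xander 


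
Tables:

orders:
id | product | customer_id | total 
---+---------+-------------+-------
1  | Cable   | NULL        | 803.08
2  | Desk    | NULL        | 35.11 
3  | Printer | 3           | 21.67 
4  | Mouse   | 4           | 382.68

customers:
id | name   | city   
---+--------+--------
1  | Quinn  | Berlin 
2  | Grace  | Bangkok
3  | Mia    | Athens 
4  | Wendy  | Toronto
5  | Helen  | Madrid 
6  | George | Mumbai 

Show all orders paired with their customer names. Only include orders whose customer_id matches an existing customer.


INNER JOIN keeps only orders rows whose customer_id matches an id in customers. Walk through each order:
  - order 1 (Cable): customer_id=NULL, no match -> dropped
  - order 2 (Desk): customer_id=NULL, no match -> dropped
  - order 3 (Printer): customer_id=3 -> matches Mia
  - order 4 (Mouse): customer_id=4 -> matches Wendy
So 2 of 4 rows are dropped.

SQL:
SELECT a.product, b.name AS customer
FROM orders a
INNER JOIN customers b ON a.customer_id = b.id

Result:
product | customer
--------+---------
Printer | Mia     
Mouse   | Wendy   


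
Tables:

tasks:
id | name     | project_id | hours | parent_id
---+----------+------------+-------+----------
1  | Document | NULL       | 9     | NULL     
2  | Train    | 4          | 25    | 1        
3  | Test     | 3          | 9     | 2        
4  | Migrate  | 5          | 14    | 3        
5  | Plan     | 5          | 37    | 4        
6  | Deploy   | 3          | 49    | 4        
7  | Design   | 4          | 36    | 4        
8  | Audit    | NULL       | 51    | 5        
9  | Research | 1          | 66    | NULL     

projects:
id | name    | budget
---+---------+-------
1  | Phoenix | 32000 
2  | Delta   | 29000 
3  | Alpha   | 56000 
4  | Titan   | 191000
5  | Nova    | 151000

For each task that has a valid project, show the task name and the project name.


INNER JOIN keeps only tasks rows whose project_id matches an id in projects. Walk through each task:
  - task 1 (Document): project_id=NULL, no match -> dropped
  - task 2 (Train): project_id=4 -> matches Titan
  - task 3 (Test): project_id=3 -> matches Alpha
  - task 4 (Migrate): project_id=5 -> matches Nova
  - task 5 (Plan): project_id=5 -> matches Nova
  - task 6 (Deploy): project_id=3 -> matches Alpha
  - task 7 (Design): project_id=4 -> matches Titan
  - task 8 (Audit): project_id=NULL, no match -> dropped
  - task 9 (Research): project_id=1 -> matches Phoenix
So 2 of 9 rows are dropped.

SQL:
SELECT a.name, b.name AS project
FROM tasks a
INNER JOIN projects b ON a.project_id = b.id

Result:
name     | project
---------+--------
Train    | Titan  
Test     | Alpha  
Migrate  | Nova   
Plan     | Nova   
Deploy   | Alpha  
Design   | Titan  
Research | Phoenix
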